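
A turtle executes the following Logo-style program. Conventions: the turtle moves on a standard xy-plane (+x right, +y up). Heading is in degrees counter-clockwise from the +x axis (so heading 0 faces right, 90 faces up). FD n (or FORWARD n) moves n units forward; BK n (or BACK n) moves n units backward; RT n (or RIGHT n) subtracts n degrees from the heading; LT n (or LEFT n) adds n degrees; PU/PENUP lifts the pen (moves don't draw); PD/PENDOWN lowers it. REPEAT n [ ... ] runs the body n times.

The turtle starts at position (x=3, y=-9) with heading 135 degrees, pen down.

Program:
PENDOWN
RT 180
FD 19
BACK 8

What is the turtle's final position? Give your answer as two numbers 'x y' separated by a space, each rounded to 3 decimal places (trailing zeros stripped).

Answer: 10.778 -16.778

Derivation:
Executing turtle program step by step:
Start: pos=(3,-9), heading=135, pen down
PD: pen down
RT 180: heading 135 -> 315
FD 19: (3,-9) -> (16.435,-22.435) [heading=315, draw]
BK 8: (16.435,-22.435) -> (10.778,-16.778) [heading=315, draw]
Final: pos=(10.778,-16.778), heading=315, 2 segment(s) drawn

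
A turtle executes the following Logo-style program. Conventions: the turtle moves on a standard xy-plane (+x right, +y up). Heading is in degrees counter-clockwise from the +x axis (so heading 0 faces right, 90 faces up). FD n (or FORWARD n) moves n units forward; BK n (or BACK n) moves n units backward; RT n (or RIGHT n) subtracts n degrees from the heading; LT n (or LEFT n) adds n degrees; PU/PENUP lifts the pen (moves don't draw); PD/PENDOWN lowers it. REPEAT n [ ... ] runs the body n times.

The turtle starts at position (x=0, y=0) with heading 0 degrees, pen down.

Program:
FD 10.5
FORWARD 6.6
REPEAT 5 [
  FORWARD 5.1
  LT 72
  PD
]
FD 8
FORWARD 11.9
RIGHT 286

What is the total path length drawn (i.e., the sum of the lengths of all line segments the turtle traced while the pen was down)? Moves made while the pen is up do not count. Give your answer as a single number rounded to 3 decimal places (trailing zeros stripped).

Executing turtle program step by step:
Start: pos=(0,0), heading=0, pen down
FD 10.5: (0,0) -> (10.5,0) [heading=0, draw]
FD 6.6: (10.5,0) -> (17.1,0) [heading=0, draw]
REPEAT 5 [
  -- iteration 1/5 --
  FD 5.1: (17.1,0) -> (22.2,0) [heading=0, draw]
  LT 72: heading 0 -> 72
  PD: pen down
  -- iteration 2/5 --
  FD 5.1: (22.2,0) -> (23.776,4.85) [heading=72, draw]
  LT 72: heading 72 -> 144
  PD: pen down
  -- iteration 3/5 --
  FD 5.1: (23.776,4.85) -> (19.65,7.848) [heading=144, draw]
  LT 72: heading 144 -> 216
  PD: pen down
  -- iteration 4/5 --
  FD 5.1: (19.65,7.848) -> (15.524,4.85) [heading=216, draw]
  LT 72: heading 216 -> 288
  PD: pen down
  -- iteration 5/5 --
  FD 5.1: (15.524,4.85) -> (17.1,0) [heading=288, draw]
  LT 72: heading 288 -> 0
  PD: pen down
]
FD 8: (17.1,0) -> (25.1,0) [heading=0, draw]
FD 11.9: (25.1,0) -> (37,0) [heading=0, draw]
RT 286: heading 0 -> 74
Final: pos=(37,0), heading=74, 9 segment(s) drawn

Segment lengths:
  seg 1: (0,0) -> (10.5,0), length = 10.5
  seg 2: (10.5,0) -> (17.1,0), length = 6.6
  seg 3: (17.1,0) -> (22.2,0), length = 5.1
  seg 4: (22.2,0) -> (23.776,4.85), length = 5.1
  seg 5: (23.776,4.85) -> (19.65,7.848), length = 5.1
  seg 6: (19.65,7.848) -> (15.524,4.85), length = 5.1
  seg 7: (15.524,4.85) -> (17.1,0), length = 5.1
  seg 8: (17.1,0) -> (25.1,0), length = 8
  seg 9: (25.1,0) -> (37,0), length = 11.9
Total = 62.5

Answer: 62.5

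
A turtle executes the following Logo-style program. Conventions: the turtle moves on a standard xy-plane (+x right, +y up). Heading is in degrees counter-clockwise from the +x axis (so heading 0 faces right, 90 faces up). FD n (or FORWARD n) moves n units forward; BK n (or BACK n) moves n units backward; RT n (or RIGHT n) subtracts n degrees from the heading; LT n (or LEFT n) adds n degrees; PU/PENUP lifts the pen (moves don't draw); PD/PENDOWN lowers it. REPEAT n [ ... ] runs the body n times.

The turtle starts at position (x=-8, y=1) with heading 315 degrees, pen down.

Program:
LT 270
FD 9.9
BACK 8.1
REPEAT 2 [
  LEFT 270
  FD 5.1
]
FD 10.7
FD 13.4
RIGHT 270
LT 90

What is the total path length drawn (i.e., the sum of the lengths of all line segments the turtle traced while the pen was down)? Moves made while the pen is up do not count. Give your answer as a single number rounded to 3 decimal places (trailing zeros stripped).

Executing turtle program step by step:
Start: pos=(-8,1), heading=315, pen down
LT 270: heading 315 -> 225
FD 9.9: (-8,1) -> (-15,-6) [heading=225, draw]
BK 8.1: (-15,-6) -> (-9.273,-0.273) [heading=225, draw]
REPEAT 2 [
  -- iteration 1/2 --
  LT 270: heading 225 -> 135
  FD 5.1: (-9.273,-0.273) -> (-12.879,3.333) [heading=135, draw]
  -- iteration 2/2 --
  LT 270: heading 135 -> 45
  FD 5.1: (-12.879,3.333) -> (-9.273,6.94) [heading=45, draw]
]
FD 10.7: (-9.273,6.94) -> (-1.707,14.506) [heading=45, draw]
FD 13.4: (-1.707,14.506) -> (7.768,23.981) [heading=45, draw]
RT 270: heading 45 -> 135
LT 90: heading 135 -> 225
Final: pos=(7.768,23.981), heading=225, 6 segment(s) drawn

Segment lengths:
  seg 1: (-8,1) -> (-15,-6), length = 9.9
  seg 2: (-15,-6) -> (-9.273,-0.273), length = 8.1
  seg 3: (-9.273,-0.273) -> (-12.879,3.333), length = 5.1
  seg 4: (-12.879,3.333) -> (-9.273,6.94), length = 5.1
  seg 5: (-9.273,6.94) -> (-1.707,14.506), length = 10.7
  seg 6: (-1.707,14.506) -> (7.768,23.981), length = 13.4
Total = 52.3

Answer: 52.3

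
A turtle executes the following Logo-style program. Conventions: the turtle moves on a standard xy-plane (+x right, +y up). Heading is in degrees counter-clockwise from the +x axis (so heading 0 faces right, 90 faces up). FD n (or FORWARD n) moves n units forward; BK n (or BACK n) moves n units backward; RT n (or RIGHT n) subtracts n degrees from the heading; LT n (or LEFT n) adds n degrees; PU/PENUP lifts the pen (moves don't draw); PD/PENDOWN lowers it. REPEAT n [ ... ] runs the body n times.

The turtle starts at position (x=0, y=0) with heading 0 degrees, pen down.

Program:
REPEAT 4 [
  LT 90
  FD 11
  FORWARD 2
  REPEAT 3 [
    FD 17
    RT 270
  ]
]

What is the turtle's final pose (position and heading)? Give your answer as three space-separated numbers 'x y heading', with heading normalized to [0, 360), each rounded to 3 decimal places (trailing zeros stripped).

Executing turtle program step by step:
Start: pos=(0,0), heading=0, pen down
REPEAT 4 [
  -- iteration 1/4 --
  LT 90: heading 0 -> 90
  FD 11: (0,0) -> (0,11) [heading=90, draw]
  FD 2: (0,11) -> (0,13) [heading=90, draw]
  REPEAT 3 [
    -- iteration 1/3 --
    FD 17: (0,13) -> (0,30) [heading=90, draw]
    RT 270: heading 90 -> 180
    -- iteration 2/3 --
    FD 17: (0,30) -> (-17,30) [heading=180, draw]
    RT 270: heading 180 -> 270
    -- iteration 3/3 --
    FD 17: (-17,30) -> (-17,13) [heading=270, draw]
    RT 270: heading 270 -> 0
  ]
  -- iteration 2/4 --
  LT 90: heading 0 -> 90
  FD 11: (-17,13) -> (-17,24) [heading=90, draw]
  FD 2: (-17,24) -> (-17,26) [heading=90, draw]
  REPEAT 3 [
    -- iteration 1/3 --
    FD 17: (-17,26) -> (-17,43) [heading=90, draw]
    RT 270: heading 90 -> 180
    -- iteration 2/3 --
    FD 17: (-17,43) -> (-34,43) [heading=180, draw]
    RT 270: heading 180 -> 270
    -- iteration 3/3 --
    FD 17: (-34,43) -> (-34,26) [heading=270, draw]
    RT 270: heading 270 -> 0
  ]
  -- iteration 3/4 --
  LT 90: heading 0 -> 90
  FD 11: (-34,26) -> (-34,37) [heading=90, draw]
  FD 2: (-34,37) -> (-34,39) [heading=90, draw]
  REPEAT 3 [
    -- iteration 1/3 --
    FD 17: (-34,39) -> (-34,56) [heading=90, draw]
    RT 270: heading 90 -> 180
    -- iteration 2/3 --
    FD 17: (-34,56) -> (-51,56) [heading=180, draw]
    RT 270: heading 180 -> 270
    -- iteration 3/3 --
    FD 17: (-51,56) -> (-51,39) [heading=270, draw]
    RT 270: heading 270 -> 0
  ]
  -- iteration 4/4 --
  LT 90: heading 0 -> 90
  FD 11: (-51,39) -> (-51,50) [heading=90, draw]
  FD 2: (-51,50) -> (-51,52) [heading=90, draw]
  REPEAT 3 [
    -- iteration 1/3 --
    FD 17: (-51,52) -> (-51,69) [heading=90, draw]
    RT 270: heading 90 -> 180
    -- iteration 2/3 --
    FD 17: (-51,69) -> (-68,69) [heading=180, draw]
    RT 270: heading 180 -> 270
    -- iteration 3/3 --
    FD 17: (-68,69) -> (-68,52) [heading=270, draw]
    RT 270: heading 270 -> 0
  ]
]
Final: pos=(-68,52), heading=0, 20 segment(s) drawn

Answer: -68 52 0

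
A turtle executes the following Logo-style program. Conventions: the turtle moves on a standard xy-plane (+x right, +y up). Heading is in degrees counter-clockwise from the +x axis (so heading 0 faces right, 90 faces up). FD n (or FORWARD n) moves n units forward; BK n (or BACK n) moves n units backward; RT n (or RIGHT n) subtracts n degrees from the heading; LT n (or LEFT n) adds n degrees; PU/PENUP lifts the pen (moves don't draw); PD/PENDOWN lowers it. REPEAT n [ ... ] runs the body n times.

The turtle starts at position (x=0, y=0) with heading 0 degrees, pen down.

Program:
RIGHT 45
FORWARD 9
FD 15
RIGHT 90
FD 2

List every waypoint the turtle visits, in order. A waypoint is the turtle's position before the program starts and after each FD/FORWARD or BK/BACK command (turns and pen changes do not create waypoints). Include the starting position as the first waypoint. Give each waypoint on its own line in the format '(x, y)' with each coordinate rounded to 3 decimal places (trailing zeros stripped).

Answer: (0, 0)
(6.364, -6.364)
(16.971, -16.971)
(15.556, -18.385)

Derivation:
Executing turtle program step by step:
Start: pos=(0,0), heading=0, pen down
RT 45: heading 0 -> 315
FD 9: (0,0) -> (6.364,-6.364) [heading=315, draw]
FD 15: (6.364,-6.364) -> (16.971,-16.971) [heading=315, draw]
RT 90: heading 315 -> 225
FD 2: (16.971,-16.971) -> (15.556,-18.385) [heading=225, draw]
Final: pos=(15.556,-18.385), heading=225, 3 segment(s) drawn
Waypoints (4 total):
(0, 0)
(6.364, -6.364)
(16.971, -16.971)
(15.556, -18.385)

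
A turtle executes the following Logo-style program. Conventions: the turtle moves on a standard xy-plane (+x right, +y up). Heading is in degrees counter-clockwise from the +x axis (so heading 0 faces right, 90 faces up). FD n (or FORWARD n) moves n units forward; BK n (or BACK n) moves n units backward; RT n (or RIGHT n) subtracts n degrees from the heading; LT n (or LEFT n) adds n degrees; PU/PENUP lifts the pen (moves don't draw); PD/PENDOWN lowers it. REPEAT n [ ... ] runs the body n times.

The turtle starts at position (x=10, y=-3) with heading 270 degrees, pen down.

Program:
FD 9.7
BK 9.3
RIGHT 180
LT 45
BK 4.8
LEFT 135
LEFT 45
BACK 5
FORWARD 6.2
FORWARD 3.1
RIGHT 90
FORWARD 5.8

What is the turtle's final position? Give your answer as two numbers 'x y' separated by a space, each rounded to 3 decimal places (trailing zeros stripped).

Answer: 12.333 -13.936

Derivation:
Executing turtle program step by step:
Start: pos=(10,-3), heading=270, pen down
FD 9.7: (10,-3) -> (10,-12.7) [heading=270, draw]
BK 9.3: (10,-12.7) -> (10,-3.4) [heading=270, draw]
RT 180: heading 270 -> 90
LT 45: heading 90 -> 135
BK 4.8: (10,-3.4) -> (13.394,-6.794) [heading=135, draw]
LT 135: heading 135 -> 270
LT 45: heading 270 -> 315
BK 5: (13.394,-6.794) -> (9.859,-3.259) [heading=315, draw]
FD 6.2: (9.859,-3.259) -> (14.243,-7.643) [heading=315, draw]
FD 3.1: (14.243,-7.643) -> (16.435,-9.835) [heading=315, draw]
RT 90: heading 315 -> 225
FD 5.8: (16.435,-9.835) -> (12.333,-13.936) [heading=225, draw]
Final: pos=(12.333,-13.936), heading=225, 7 segment(s) drawn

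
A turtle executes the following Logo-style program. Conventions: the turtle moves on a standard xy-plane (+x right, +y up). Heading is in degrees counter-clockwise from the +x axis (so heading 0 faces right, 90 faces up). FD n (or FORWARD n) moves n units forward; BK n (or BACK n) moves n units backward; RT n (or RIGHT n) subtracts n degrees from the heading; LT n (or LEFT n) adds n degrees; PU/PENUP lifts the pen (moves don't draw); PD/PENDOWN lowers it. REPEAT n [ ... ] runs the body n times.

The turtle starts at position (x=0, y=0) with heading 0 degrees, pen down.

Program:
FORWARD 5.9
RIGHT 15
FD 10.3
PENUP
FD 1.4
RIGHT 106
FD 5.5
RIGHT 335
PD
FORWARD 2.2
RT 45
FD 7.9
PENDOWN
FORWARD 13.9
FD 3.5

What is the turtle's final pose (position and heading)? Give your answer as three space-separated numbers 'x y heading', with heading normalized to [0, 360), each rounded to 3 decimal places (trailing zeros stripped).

Executing turtle program step by step:
Start: pos=(0,0), heading=0, pen down
FD 5.9: (0,0) -> (5.9,0) [heading=0, draw]
RT 15: heading 0 -> 345
FD 10.3: (5.9,0) -> (15.849,-2.666) [heading=345, draw]
PU: pen up
FD 1.4: (15.849,-2.666) -> (17.201,-3.028) [heading=345, move]
RT 106: heading 345 -> 239
FD 5.5: (17.201,-3.028) -> (14.369,-7.743) [heading=239, move]
RT 335: heading 239 -> 264
PD: pen down
FD 2.2: (14.369,-7.743) -> (14.139,-9.931) [heading=264, draw]
RT 45: heading 264 -> 219
FD 7.9: (14.139,-9.931) -> (7.999,-14.902) [heading=219, draw]
PD: pen down
FD 13.9: (7.999,-14.902) -> (-2.803,-23.65) [heading=219, draw]
FD 3.5: (-2.803,-23.65) -> (-5.523,-25.852) [heading=219, draw]
Final: pos=(-5.523,-25.852), heading=219, 6 segment(s) drawn

Answer: -5.523 -25.852 219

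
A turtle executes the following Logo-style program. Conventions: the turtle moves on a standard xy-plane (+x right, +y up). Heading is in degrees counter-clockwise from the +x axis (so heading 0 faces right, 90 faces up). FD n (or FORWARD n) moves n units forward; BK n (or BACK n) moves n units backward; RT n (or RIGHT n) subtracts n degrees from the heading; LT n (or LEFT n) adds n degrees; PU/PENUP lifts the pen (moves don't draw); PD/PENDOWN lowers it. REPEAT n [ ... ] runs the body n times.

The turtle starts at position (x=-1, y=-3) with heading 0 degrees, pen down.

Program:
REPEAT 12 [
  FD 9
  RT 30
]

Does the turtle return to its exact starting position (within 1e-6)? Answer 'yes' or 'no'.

Answer: yes

Derivation:
Executing turtle program step by step:
Start: pos=(-1,-3), heading=0, pen down
REPEAT 12 [
  -- iteration 1/12 --
  FD 9: (-1,-3) -> (8,-3) [heading=0, draw]
  RT 30: heading 0 -> 330
  -- iteration 2/12 --
  FD 9: (8,-3) -> (15.794,-7.5) [heading=330, draw]
  RT 30: heading 330 -> 300
  -- iteration 3/12 --
  FD 9: (15.794,-7.5) -> (20.294,-15.294) [heading=300, draw]
  RT 30: heading 300 -> 270
  -- iteration 4/12 --
  FD 9: (20.294,-15.294) -> (20.294,-24.294) [heading=270, draw]
  RT 30: heading 270 -> 240
  -- iteration 5/12 --
  FD 9: (20.294,-24.294) -> (15.794,-32.088) [heading=240, draw]
  RT 30: heading 240 -> 210
  -- iteration 6/12 --
  FD 9: (15.794,-32.088) -> (8,-36.588) [heading=210, draw]
  RT 30: heading 210 -> 180
  -- iteration 7/12 --
  FD 9: (8,-36.588) -> (-1,-36.588) [heading=180, draw]
  RT 30: heading 180 -> 150
  -- iteration 8/12 --
  FD 9: (-1,-36.588) -> (-8.794,-32.088) [heading=150, draw]
  RT 30: heading 150 -> 120
  -- iteration 9/12 --
  FD 9: (-8.794,-32.088) -> (-13.294,-24.294) [heading=120, draw]
  RT 30: heading 120 -> 90
  -- iteration 10/12 --
  FD 9: (-13.294,-24.294) -> (-13.294,-15.294) [heading=90, draw]
  RT 30: heading 90 -> 60
  -- iteration 11/12 --
  FD 9: (-13.294,-15.294) -> (-8.794,-7.5) [heading=60, draw]
  RT 30: heading 60 -> 30
  -- iteration 12/12 --
  FD 9: (-8.794,-7.5) -> (-1,-3) [heading=30, draw]
  RT 30: heading 30 -> 0
]
Final: pos=(-1,-3), heading=0, 12 segment(s) drawn

Start position: (-1, -3)
Final position: (-1, -3)
Distance = 0; < 1e-6 -> CLOSED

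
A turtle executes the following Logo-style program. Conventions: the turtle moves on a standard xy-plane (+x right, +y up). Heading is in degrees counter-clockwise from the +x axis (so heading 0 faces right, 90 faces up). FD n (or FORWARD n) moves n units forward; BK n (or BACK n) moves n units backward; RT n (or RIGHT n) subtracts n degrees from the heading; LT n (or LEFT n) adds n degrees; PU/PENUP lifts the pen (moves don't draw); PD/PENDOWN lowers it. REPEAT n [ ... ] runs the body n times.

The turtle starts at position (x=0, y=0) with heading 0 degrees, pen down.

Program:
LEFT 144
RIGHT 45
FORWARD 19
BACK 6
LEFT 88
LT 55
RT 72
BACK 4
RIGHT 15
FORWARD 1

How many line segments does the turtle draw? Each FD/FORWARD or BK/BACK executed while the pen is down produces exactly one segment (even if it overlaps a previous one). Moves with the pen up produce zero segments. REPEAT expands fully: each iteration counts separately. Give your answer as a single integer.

Executing turtle program step by step:
Start: pos=(0,0), heading=0, pen down
LT 144: heading 0 -> 144
RT 45: heading 144 -> 99
FD 19: (0,0) -> (-2.972,18.766) [heading=99, draw]
BK 6: (-2.972,18.766) -> (-2.034,12.84) [heading=99, draw]
LT 88: heading 99 -> 187
LT 55: heading 187 -> 242
RT 72: heading 242 -> 170
BK 4: (-2.034,12.84) -> (1.906,12.145) [heading=170, draw]
RT 15: heading 170 -> 155
FD 1: (1.906,12.145) -> (0.999,12.568) [heading=155, draw]
Final: pos=(0.999,12.568), heading=155, 4 segment(s) drawn
Segments drawn: 4

Answer: 4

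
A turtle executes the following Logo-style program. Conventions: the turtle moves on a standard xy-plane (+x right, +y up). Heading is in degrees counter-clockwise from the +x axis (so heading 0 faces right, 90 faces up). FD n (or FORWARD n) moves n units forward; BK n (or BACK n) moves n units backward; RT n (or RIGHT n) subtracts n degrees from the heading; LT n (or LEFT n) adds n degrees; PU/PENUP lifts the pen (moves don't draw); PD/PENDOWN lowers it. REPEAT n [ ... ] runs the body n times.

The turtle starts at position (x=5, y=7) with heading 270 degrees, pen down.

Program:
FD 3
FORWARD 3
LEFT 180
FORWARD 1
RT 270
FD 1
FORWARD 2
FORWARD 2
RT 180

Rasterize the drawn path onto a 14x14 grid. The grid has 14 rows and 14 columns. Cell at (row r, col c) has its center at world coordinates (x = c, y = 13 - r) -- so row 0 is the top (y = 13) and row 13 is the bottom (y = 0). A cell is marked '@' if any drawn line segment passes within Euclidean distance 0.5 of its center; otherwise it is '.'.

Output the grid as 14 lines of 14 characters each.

Answer: ..............
..............
..............
..............
..............
..............
.....@........
.....@........
.....@........
.....@........
.....@........
@@@@@@........
.....@........
..............

Derivation:
Segment 0: (5,7) -> (5,4)
Segment 1: (5,4) -> (5,1)
Segment 2: (5,1) -> (5,2)
Segment 3: (5,2) -> (4,2)
Segment 4: (4,2) -> (2,2)
Segment 5: (2,2) -> (-0,2)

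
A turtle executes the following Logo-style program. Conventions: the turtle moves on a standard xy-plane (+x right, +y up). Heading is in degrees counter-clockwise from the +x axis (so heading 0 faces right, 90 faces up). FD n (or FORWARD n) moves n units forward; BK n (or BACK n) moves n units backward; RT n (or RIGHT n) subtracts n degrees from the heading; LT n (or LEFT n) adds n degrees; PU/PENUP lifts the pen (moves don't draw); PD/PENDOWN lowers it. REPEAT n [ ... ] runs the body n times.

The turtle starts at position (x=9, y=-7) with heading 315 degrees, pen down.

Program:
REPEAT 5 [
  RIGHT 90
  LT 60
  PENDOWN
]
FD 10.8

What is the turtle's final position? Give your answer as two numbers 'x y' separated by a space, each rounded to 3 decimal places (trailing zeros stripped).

Executing turtle program step by step:
Start: pos=(9,-7), heading=315, pen down
REPEAT 5 [
  -- iteration 1/5 --
  RT 90: heading 315 -> 225
  LT 60: heading 225 -> 285
  PD: pen down
  -- iteration 2/5 --
  RT 90: heading 285 -> 195
  LT 60: heading 195 -> 255
  PD: pen down
  -- iteration 3/5 --
  RT 90: heading 255 -> 165
  LT 60: heading 165 -> 225
  PD: pen down
  -- iteration 4/5 --
  RT 90: heading 225 -> 135
  LT 60: heading 135 -> 195
  PD: pen down
  -- iteration 5/5 --
  RT 90: heading 195 -> 105
  LT 60: heading 105 -> 165
  PD: pen down
]
FD 10.8: (9,-7) -> (-1.432,-4.205) [heading=165, draw]
Final: pos=(-1.432,-4.205), heading=165, 1 segment(s) drawn

Answer: -1.432 -4.205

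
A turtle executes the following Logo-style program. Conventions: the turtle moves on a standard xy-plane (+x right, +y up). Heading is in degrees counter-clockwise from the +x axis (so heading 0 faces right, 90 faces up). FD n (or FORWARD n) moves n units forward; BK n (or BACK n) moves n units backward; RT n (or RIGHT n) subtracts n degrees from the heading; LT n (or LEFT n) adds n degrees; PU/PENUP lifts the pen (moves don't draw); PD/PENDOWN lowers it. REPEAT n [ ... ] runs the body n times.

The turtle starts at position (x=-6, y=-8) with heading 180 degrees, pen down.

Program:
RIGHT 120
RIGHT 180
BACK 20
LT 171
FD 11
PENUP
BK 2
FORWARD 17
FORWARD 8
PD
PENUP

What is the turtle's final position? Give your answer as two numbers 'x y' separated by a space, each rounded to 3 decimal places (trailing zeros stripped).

Executing turtle program step by step:
Start: pos=(-6,-8), heading=180, pen down
RT 120: heading 180 -> 60
RT 180: heading 60 -> 240
BK 20: (-6,-8) -> (4,9.321) [heading=240, draw]
LT 171: heading 240 -> 51
FD 11: (4,9.321) -> (10.923,17.869) [heading=51, draw]
PU: pen up
BK 2: (10.923,17.869) -> (9.664,16.315) [heading=51, move]
FD 17: (9.664,16.315) -> (20.362,29.526) [heading=51, move]
FD 8: (20.362,29.526) -> (25.397,35.743) [heading=51, move]
PD: pen down
PU: pen up
Final: pos=(25.397,35.743), heading=51, 2 segment(s) drawn

Answer: 25.397 35.743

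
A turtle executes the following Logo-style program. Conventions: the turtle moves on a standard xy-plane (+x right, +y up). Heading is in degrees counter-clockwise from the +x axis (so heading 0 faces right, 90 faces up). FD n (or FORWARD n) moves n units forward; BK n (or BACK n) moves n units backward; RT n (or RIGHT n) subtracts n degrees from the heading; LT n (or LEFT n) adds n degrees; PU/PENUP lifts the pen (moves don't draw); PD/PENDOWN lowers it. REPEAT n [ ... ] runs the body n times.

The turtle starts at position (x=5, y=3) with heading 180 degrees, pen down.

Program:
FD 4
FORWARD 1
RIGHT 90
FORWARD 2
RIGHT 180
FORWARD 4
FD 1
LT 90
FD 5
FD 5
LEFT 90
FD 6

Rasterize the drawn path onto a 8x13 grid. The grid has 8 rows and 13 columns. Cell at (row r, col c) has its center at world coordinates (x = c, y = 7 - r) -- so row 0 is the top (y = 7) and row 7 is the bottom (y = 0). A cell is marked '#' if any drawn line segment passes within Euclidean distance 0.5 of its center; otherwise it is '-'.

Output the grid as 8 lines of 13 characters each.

Answer: -------------
----------#--
#---------#--
#---------#--
######----#--
#---------#--
#---------#--
###########--

Derivation:
Segment 0: (5,3) -> (1,3)
Segment 1: (1,3) -> (0,3)
Segment 2: (0,3) -> (0,5)
Segment 3: (0,5) -> (0,1)
Segment 4: (0,1) -> (0,0)
Segment 5: (0,0) -> (5,0)
Segment 6: (5,0) -> (10,0)
Segment 7: (10,0) -> (10,6)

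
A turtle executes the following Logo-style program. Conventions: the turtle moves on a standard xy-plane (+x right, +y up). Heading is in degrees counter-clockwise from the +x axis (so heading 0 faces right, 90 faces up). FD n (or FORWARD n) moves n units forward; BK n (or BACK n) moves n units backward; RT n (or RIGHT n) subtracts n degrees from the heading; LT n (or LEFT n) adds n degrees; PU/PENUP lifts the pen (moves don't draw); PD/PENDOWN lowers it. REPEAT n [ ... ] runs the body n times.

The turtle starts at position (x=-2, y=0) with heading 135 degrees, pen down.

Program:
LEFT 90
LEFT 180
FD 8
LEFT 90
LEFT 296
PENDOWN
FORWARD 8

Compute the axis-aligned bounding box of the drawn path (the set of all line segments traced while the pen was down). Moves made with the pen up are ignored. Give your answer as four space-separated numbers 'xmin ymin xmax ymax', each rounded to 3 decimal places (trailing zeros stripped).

Answer: -2 0 6.261 13.221

Derivation:
Executing turtle program step by step:
Start: pos=(-2,0), heading=135, pen down
LT 90: heading 135 -> 225
LT 180: heading 225 -> 45
FD 8: (-2,0) -> (3.657,5.657) [heading=45, draw]
LT 90: heading 45 -> 135
LT 296: heading 135 -> 71
PD: pen down
FD 8: (3.657,5.657) -> (6.261,13.221) [heading=71, draw]
Final: pos=(6.261,13.221), heading=71, 2 segment(s) drawn

Segment endpoints: x in {-2, 3.657, 6.261}, y in {0, 5.657, 13.221}
xmin=-2, ymin=0, xmax=6.261, ymax=13.221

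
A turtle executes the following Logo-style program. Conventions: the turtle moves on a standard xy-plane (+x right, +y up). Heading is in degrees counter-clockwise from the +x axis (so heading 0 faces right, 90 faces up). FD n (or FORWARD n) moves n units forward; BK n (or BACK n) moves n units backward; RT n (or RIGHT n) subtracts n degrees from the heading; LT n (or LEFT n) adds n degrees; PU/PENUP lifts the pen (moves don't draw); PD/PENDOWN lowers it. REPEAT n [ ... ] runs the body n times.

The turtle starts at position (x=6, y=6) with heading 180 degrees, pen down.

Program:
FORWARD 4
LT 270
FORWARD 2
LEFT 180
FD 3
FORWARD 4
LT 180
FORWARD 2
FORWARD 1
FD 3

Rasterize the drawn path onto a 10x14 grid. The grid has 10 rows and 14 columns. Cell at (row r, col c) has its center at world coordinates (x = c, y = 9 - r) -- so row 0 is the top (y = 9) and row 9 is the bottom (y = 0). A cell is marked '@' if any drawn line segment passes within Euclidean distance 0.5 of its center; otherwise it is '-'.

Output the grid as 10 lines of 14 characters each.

Segment 0: (6,6) -> (2,6)
Segment 1: (2,6) -> (2,8)
Segment 2: (2,8) -> (2,5)
Segment 3: (2,5) -> (2,1)
Segment 4: (2,1) -> (2,3)
Segment 5: (2,3) -> (2,4)
Segment 6: (2,4) -> (2,7)

Answer: --------------
--@-----------
--@-----------
--@@@@@-------
--@-----------
--@-----------
--@-----------
--@-----------
--@-----------
--------------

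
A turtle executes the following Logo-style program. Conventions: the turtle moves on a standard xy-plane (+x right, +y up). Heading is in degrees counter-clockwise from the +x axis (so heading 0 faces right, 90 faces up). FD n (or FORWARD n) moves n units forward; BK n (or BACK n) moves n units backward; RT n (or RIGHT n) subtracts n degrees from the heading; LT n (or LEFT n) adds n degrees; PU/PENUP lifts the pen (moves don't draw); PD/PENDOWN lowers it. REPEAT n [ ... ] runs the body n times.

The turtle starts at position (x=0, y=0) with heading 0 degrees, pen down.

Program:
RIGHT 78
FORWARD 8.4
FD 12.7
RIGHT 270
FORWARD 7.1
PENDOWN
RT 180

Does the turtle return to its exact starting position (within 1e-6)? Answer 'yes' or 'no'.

Answer: no

Derivation:
Executing turtle program step by step:
Start: pos=(0,0), heading=0, pen down
RT 78: heading 0 -> 282
FD 8.4: (0,0) -> (1.746,-8.216) [heading=282, draw]
FD 12.7: (1.746,-8.216) -> (4.387,-20.639) [heading=282, draw]
RT 270: heading 282 -> 12
FD 7.1: (4.387,-20.639) -> (11.332,-19.163) [heading=12, draw]
PD: pen down
RT 180: heading 12 -> 192
Final: pos=(11.332,-19.163), heading=192, 3 segment(s) drawn

Start position: (0, 0)
Final position: (11.332, -19.163)
Distance = 22.263; >= 1e-6 -> NOT closed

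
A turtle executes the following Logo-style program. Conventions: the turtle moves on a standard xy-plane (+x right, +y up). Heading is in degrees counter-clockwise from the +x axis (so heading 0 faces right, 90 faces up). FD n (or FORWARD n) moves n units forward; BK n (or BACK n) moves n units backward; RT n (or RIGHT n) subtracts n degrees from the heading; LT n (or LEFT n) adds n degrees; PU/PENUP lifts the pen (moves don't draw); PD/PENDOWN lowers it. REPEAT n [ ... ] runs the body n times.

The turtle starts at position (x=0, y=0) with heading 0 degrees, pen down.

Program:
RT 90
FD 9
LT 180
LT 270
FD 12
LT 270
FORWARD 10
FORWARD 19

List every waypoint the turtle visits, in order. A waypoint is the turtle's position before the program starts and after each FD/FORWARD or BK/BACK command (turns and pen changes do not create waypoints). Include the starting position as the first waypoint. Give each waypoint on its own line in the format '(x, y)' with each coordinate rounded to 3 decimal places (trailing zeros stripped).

Executing turtle program step by step:
Start: pos=(0,0), heading=0, pen down
RT 90: heading 0 -> 270
FD 9: (0,0) -> (0,-9) [heading=270, draw]
LT 180: heading 270 -> 90
LT 270: heading 90 -> 0
FD 12: (0,-9) -> (12,-9) [heading=0, draw]
LT 270: heading 0 -> 270
FD 10: (12,-9) -> (12,-19) [heading=270, draw]
FD 19: (12,-19) -> (12,-38) [heading=270, draw]
Final: pos=(12,-38), heading=270, 4 segment(s) drawn
Waypoints (5 total):
(0, 0)
(0, -9)
(12, -9)
(12, -19)
(12, -38)

Answer: (0, 0)
(0, -9)
(12, -9)
(12, -19)
(12, -38)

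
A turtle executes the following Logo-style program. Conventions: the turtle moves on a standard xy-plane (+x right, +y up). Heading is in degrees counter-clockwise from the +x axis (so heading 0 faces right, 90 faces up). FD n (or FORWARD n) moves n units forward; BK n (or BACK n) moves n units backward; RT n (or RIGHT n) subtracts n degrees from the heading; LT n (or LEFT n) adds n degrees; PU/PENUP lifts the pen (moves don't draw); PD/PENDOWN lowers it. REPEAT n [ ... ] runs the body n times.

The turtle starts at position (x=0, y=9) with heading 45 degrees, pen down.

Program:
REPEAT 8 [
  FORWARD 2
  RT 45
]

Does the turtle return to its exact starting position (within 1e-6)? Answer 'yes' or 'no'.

Answer: yes

Derivation:
Executing turtle program step by step:
Start: pos=(0,9), heading=45, pen down
REPEAT 8 [
  -- iteration 1/8 --
  FD 2: (0,9) -> (1.414,10.414) [heading=45, draw]
  RT 45: heading 45 -> 0
  -- iteration 2/8 --
  FD 2: (1.414,10.414) -> (3.414,10.414) [heading=0, draw]
  RT 45: heading 0 -> 315
  -- iteration 3/8 --
  FD 2: (3.414,10.414) -> (4.828,9) [heading=315, draw]
  RT 45: heading 315 -> 270
  -- iteration 4/8 --
  FD 2: (4.828,9) -> (4.828,7) [heading=270, draw]
  RT 45: heading 270 -> 225
  -- iteration 5/8 --
  FD 2: (4.828,7) -> (3.414,5.586) [heading=225, draw]
  RT 45: heading 225 -> 180
  -- iteration 6/8 --
  FD 2: (3.414,5.586) -> (1.414,5.586) [heading=180, draw]
  RT 45: heading 180 -> 135
  -- iteration 7/8 --
  FD 2: (1.414,5.586) -> (0,7) [heading=135, draw]
  RT 45: heading 135 -> 90
  -- iteration 8/8 --
  FD 2: (0,7) -> (0,9) [heading=90, draw]
  RT 45: heading 90 -> 45
]
Final: pos=(0,9), heading=45, 8 segment(s) drawn

Start position: (0, 9)
Final position: (0, 9)
Distance = 0; < 1e-6 -> CLOSED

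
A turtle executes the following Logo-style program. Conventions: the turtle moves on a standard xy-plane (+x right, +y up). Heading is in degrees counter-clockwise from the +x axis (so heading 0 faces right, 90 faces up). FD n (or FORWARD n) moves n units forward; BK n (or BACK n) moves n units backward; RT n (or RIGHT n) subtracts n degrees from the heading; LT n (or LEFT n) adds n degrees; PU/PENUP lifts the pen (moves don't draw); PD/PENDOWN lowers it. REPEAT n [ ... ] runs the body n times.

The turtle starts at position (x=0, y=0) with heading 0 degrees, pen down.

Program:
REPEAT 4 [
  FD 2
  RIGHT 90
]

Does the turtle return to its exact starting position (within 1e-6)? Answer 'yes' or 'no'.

Executing turtle program step by step:
Start: pos=(0,0), heading=0, pen down
REPEAT 4 [
  -- iteration 1/4 --
  FD 2: (0,0) -> (2,0) [heading=0, draw]
  RT 90: heading 0 -> 270
  -- iteration 2/4 --
  FD 2: (2,0) -> (2,-2) [heading=270, draw]
  RT 90: heading 270 -> 180
  -- iteration 3/4 --
  FD 2: (2,-2) -> (0,-2) [heading=180, draw]
  RT 90: heading 180 -> 90
  -- iteration 4/4 --
  FD 2: (0,-2) -> (0,0) [heading=90, draw]
  RT 90: heading 90 -> 0
]
Final: pos=(0,0), heading=0, 4 segment(s) drawn

Start position: (0, 0)
Final position: (0, 0)
Distance = 0; < 1e-6 -> CLOSED

Answer: yes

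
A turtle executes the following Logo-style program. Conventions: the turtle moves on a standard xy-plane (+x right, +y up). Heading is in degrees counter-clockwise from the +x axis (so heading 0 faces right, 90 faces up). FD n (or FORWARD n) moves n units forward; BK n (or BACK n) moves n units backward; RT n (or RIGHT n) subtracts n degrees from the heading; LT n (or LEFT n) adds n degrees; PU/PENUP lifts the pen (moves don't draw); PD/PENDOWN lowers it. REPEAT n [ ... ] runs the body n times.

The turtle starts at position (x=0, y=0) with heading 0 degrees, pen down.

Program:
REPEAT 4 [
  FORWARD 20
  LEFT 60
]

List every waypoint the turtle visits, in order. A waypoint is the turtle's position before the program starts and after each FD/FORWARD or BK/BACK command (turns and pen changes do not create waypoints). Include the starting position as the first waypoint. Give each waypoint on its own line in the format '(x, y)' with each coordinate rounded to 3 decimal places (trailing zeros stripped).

Answer: (0, 0)
(20, 0)
(30, 17.321)
(20, 34.641)
(0, 34.641)

Derivation:
Executing turtle program step by step:
Start: pos=(0,0), heading=0, pen down
REPEAT 4 [
  -- iteration 1/4 --
  FD 20: (0,0) -> (20,0) [heading=0, draw]
  LT 60: heading 0 -> 60
  -- iteration 2/4 --
  FD 20: (20,0) -> (30,17.321) [heading=60, draw]
  LT 60: heading 60 -> 120
  -- iteration 3/4 --
  FD 20: (30,17.321) -> (20,34.641) [heading=120, draw]
  LT 60: heading 120 -> 180
  -- iteration 4/4 --
  FD 20: (20,34.641) -> (0,34.641) [heading=180, draw]
  LT 60: heading 180 -> 240
]
Final: pos=(0,34.641), heading=240, 4 segment(s) drawn
Waypoints (5 total):
(0, 0)
(20, 0)
(30, 17.321)
(20, 34.641)
(0, 34.641)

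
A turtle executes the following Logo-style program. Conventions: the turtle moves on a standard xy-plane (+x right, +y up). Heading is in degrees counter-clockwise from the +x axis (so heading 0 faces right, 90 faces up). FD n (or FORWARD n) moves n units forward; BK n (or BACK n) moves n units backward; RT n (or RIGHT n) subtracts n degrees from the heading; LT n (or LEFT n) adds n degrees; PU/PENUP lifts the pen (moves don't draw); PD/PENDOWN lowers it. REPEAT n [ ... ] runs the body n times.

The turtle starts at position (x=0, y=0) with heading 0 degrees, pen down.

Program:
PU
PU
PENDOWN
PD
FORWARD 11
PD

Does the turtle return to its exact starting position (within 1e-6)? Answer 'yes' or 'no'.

Answer: no

Derivation:
Executing turtle program step by step:
Start: pos=(0,0), heading=0, pen down
PU: pen up
PU: pen up
PD: pen down
PD: pen down
FD 11: (0,0) -> (11,0) [heading=0, draw]
PD: pen down
Final: pos=(11,0), heading=0, 1 segment(s) drawn

Start position: (0, 0)
Final position: (11, 0)
Distance = 11; >= 1e-6 -> NOT closed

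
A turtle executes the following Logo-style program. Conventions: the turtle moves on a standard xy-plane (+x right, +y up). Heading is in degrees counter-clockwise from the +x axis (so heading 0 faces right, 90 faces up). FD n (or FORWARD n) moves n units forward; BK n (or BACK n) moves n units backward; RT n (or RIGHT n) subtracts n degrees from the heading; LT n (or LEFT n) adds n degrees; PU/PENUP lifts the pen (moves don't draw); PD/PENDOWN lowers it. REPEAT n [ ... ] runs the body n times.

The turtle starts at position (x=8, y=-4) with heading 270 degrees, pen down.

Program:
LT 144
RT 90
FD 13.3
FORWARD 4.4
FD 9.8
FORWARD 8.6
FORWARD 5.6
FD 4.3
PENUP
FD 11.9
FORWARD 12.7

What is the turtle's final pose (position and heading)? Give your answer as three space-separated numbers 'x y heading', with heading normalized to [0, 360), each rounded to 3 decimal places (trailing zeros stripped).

Executing turtle program step by step:
Start: pos=(8,-4), heading=270, pen down
LT 144: heading 270 -> 54
RT 90: heading 54 -> 324
FD 13.3: (8,-4) -> (18.76,-11.818) [heading=324, draw]
FD 4.4: (18.76,-11.818) -> (22.32,-14.404) [heading=324, draw]
FD 9.8: (22.32,-14.404) -> (30.248,-20.164) [heading=324, draw]
FD 8.6: (30.248,-20.164) -> (37.206,-25.219) [heading=324, draw]
FD 5.6: (37.206,-25.219) -> (41.736,-28.511) [heading=324, draw]
FD 4.3: (41.736,-28.511) -> (45.215,-31.038) [heading=324, draw]
PU: pen up
FD 11.9: (45.215,-31.038) -> (54.842,-38.033) [heading=324, move]
FD 12.7: (54.842,-38.033) -> (65.117,-45.498) [heading=324, move]
Final: pos=(65.117,-45.498), heading=324, 6 segment(s) drawn

Answer: 65.117 -45.498 324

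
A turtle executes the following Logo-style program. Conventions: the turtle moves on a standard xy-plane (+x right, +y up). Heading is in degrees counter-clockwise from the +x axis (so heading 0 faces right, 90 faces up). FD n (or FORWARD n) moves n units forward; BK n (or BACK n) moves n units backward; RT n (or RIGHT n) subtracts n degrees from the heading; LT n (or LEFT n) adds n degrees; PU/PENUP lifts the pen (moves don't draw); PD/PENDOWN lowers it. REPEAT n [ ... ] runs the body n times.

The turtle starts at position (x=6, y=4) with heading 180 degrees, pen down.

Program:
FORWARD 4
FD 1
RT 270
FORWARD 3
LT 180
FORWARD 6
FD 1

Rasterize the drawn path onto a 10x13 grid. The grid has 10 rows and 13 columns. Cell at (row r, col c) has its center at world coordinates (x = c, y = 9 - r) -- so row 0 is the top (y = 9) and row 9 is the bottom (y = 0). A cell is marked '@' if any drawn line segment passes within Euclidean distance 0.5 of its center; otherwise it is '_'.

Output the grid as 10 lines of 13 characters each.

Answer: _____________
_@___________
_@___________
_@___________
_@___________
_@@@@@@______
_@___________
_@___________
_@___________
_____________

Derivation:
Segment 0: (6,4) -> (2,4)
Segment 1: (2,4) -> (1,4)
Segment 2: (1,4) -> (1,1)
Segment 3: (1,1) -> (1,7)
Segment 4: (1,7) -> (1,8)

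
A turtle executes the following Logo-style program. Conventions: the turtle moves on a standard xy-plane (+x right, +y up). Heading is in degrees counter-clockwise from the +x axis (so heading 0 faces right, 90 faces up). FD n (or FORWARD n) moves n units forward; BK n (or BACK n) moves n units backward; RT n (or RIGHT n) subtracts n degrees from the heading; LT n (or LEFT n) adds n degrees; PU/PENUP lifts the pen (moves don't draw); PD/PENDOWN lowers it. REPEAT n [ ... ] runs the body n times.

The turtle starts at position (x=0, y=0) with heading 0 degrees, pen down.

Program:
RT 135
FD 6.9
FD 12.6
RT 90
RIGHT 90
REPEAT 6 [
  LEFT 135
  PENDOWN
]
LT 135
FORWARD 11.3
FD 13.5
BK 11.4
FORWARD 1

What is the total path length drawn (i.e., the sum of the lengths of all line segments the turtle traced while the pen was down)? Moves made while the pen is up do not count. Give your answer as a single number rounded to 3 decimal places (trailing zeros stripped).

Answer: 56.7

Derivation:
Executing turtle program step by step:
Start: pos=(0,0), heading=0, pen down
RT 135: heading 0 -> 225
FD 6.9: (0,0) -> (-4.879,-4.879) [heading=225, draw]
FD 12.6: (-4.879,-4.879) -> (-13.789,-13.789) [heading=225, draw]
RT 90: heading 225 -> 135
RT 90: heading 135 -> 45
REPEAT 6 [
  -- iteration 1/6 --
  LT 135: heading 45 -> 180
  PD: pen down
  -- iteration 2/6 --
  LT 135: heading 180 -> 315
  PD: pen down
  -- iteration 3/6 --
  LT 135: heading 315 -> 90
  PD: pen down
  -- iteration 4/6 --
  LT 135: heading 90 -> 225
  PD: pen down
  -- iteration 5/6 --
  LT 135: heading 225 -> 0
  PD: pen down
  -- iteration 6/6 --
  LT 135: heading 0 -> 135
  PD: pen down
]
LT 135: heading 135 -> 270
FD 11.3: (-13.789,-13.789) -> (-13.789,-25.089) [heading=270, draw]
FD 13.5: (-13.789,-25.089) -> (-13.789,-38.589) [heading=270, draw]
BK 11.4: (-13.789,-38.589) -> (-13.789,-27.189) [heading=270, draw]
FD 1: (-13.789,-27.189) -> (-13.789,-28.189) [heading=270, draw]
Final: pos=(-13.789,-28.189), heading=270, 6 segment(s) drawn

Segment lengths:
  seg 1: (0,0) -> (-4.879,-4.879), length = 6.9
  seg 2: (-4.879,-4.879) -> (-13.789,-13.789), length = 12.6
  seg 3: (-13.789,-13.789) -> (-13.789,-25.089), length = 11.3
  seg 4: (-13.789,-25.089) -> (-13.789,-38.589), length = 13.5
  seg 5: (-13.789,-38.589) -> (-13.789,-27.189), length = 11.4
  seg 6: (-13.789,-27.189) -> (-13.789,-28.189), length = 1
Total = 56.7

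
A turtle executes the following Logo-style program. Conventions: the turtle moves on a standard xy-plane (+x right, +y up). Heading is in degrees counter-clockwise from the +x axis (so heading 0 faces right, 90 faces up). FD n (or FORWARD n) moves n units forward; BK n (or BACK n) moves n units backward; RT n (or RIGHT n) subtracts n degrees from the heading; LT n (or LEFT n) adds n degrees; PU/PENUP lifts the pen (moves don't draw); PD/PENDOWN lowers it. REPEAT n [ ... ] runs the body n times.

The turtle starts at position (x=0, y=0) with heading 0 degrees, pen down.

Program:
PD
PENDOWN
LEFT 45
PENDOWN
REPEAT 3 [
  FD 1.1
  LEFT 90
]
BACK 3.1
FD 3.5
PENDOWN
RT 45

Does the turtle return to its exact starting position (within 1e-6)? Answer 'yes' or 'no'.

Answer: no

Derivation:
Executing turtle program step by step:
Start: pos=(0,0), heading=0, pen down
PD: pen down
PD: pen down
LT 45: heading 0 -> 45
PD: pen down
REPEAT 3 [
  -- iteration 1/3 --
  FD 1.1: (0,0) -> (0.778,0.778) [heading=45, draw]
  LT 90: heading 45 -> 135
  -- iteration 2/3 --
  FD 1.1: (0.778,0.778) -> (0,1.556) [heading=135, draw]
  LT 90: heading 135 -> 225
  -- iteration 3/3 --
  FD 1.1: (0,1.556) -> (-0.778,0.778) [heading=225, draw]
  LT 90: heading 225 -> 315
]
BK 3.1: (-0.778,0.778) -> (-2.97,2.97) [heading=315, draw]
FD 3.5: (-2.97,2.97) -> (-0.495,0.495) [heading=315, draw]
PD: pen down
RT 45: heading 315 -> 270
Final: pos=(-0.495,0.495), heading=270, 5 segment(s) drawn

Start position: (0, 0)
Final position: (-0.495, 0.495)
Distance = 0.7; >= 1e-6 -> NOT closed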